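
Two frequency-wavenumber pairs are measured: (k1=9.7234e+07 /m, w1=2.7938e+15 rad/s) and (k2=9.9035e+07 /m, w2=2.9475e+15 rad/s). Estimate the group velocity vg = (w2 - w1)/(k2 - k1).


vg = (w2 - w1) / (k2 - k1)
= (2.9475e+15 - 2.7938e+15) / (9.9035e+07 - 9.7234e+07)
= 1.5370e+14 / 1.8010e+06
= 8.5341e+07 m/s

8.5341e+07


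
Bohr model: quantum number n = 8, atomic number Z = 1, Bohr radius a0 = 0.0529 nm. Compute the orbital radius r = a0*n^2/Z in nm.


r = a0 * n^2 / Z
= 0.0529 * 8^2 / 1
= 0.0529 * 64 / 1
= 3.3856 nm

3.3856


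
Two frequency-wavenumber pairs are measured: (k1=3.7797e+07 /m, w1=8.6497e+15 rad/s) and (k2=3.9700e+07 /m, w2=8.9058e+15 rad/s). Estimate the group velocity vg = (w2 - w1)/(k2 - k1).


vg = (w2 - w1) / (k2 - k1)
= (8.9058e+15 - 8.6497e+15) / (3.9700e+07 - 3.7797e+07)
= 2.5610e+14 / 1.9030e+06
= 1.3458e+08 m/s

1.3458e+08


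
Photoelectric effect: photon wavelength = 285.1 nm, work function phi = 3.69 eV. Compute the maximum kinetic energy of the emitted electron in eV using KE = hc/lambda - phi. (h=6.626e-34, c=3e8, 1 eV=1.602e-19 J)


E_photon = hc / lambda
= (6.626e-34)(3e8) / (285.1e-9)
= 6.9723e-19 J
= 4.3522 eV
KE = E_photon - phi
= 4.3522 - 3.69
= 0.6622 eV

0.6622


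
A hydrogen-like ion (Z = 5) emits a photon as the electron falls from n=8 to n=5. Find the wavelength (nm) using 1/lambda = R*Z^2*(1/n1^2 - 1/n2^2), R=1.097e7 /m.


1/lambda = R * Z^2 * (1/n1^2 - 1/n2^2)
= 1.097e7 * 5^2 * (1/5^2 - 1/8^2)
= 1.097e7 * 25 * (0.04 - 0.015625)
= 6.6848e+06 /m
lambda = 1 / 6.6848e+06
= 149.5921 nm

149.5921


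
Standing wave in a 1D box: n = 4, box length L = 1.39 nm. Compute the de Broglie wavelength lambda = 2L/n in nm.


lambda = 2L / n
= 2 * 1.39 / 4
= 2.78 / 4
= 0.695 nm

0.695


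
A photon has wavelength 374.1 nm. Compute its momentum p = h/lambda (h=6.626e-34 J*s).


p = h / lambda
= 6.626e-34 / (374.1e-9)
= 6.626e-34 / 3.7410e-07
= 1.7712e-27 kg*m/s

1.7712e-27


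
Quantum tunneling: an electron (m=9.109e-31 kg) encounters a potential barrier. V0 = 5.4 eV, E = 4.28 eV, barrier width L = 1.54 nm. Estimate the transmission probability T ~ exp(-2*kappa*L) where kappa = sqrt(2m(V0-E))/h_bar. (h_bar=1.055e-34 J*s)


V0 - E = 1.12 eV = 1.7942e-19 J
kappa = sqrt(2 * m * (V0-E)) / h_bar
= sqrt(2 * 9.109e-31 * 1.7942e-19) / 1.055e-34
= 5.4192e+09 /m
2*kappa*L = 2 * 5.4192e+09 * 1.54e-9
= 16.6913
T = exp(-16.6913) = 5.637441e-08

5.637441e-08


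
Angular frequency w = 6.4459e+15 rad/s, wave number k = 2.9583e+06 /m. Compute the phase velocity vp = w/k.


vp = w / k
= 6.4459e+15 / 2.9583e+06
= 2.1789e+09 m/s

2.1789e+09


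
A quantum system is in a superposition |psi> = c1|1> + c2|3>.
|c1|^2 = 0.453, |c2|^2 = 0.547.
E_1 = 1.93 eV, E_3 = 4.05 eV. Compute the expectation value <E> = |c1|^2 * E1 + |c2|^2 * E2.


<E> = |c1|^2 * E1 + |c2|^2 * E2
= 0.453 * 1.93 + 0.547 * 4.05
= 0.8743 + 2.2153
= 3.0896 eV

3.0896


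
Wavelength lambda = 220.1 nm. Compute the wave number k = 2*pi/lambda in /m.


k = 2 * pi / lambda
= 6.2832 / (220.1e-9)
= 6.2832 / 2.2010e-07
= 2.8547e+07 /m

2.8547e+07


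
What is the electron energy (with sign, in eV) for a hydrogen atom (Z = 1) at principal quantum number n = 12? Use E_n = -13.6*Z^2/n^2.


E_n = -13.6 * Z^2 / n^2
= -13.6 * 1^2 / 12^2
= -13.6 * 1 / 144
= -0.0944 eV

-0.0944


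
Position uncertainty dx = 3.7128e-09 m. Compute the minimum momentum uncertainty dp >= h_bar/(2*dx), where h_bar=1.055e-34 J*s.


dp = h_bar / (2 * dx)
= 1.055e-34 / (2 * 3.7128e-09)
= 1.055e-34 / 7.4256e-09
= 1.4208e-26 kg*m/s

1.4208e-26


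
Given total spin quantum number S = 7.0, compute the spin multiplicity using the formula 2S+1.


Spin multiplicity = 2S + 1
= 2 * 7.0 + 1
= 14.0 + 1
= 15

15


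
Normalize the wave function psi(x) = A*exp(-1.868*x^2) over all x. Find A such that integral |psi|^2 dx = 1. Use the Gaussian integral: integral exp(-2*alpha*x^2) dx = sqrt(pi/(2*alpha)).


integral |psi|^2 dx = A^2 * sqrt(pi/(2*alpha)) = 1
A^2 = sqrt(2*alpha/pi)
= sqrt(2 * 1.868 / pi)
= 1.090507
A = sqrt(1.090507)
= 1.0443

1.0443


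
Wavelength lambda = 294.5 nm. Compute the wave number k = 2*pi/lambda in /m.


k = 2 * pi / lambda
= 6.2832 / (294.5e-9)
= 6.2832 / 2.9450e-07
= 2.1335e+07 /m

2.1335e+07


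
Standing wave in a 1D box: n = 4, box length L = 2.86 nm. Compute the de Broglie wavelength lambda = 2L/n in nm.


lambda = 2L / n
= 2 * 2.86 / 4
= 5.72 / 4
= 1.43 nm

1.43


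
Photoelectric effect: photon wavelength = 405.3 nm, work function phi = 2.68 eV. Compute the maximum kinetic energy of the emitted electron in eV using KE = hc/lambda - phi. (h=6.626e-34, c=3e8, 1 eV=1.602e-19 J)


E_photon = hc / lambda
= (6.626e-34)(3e8) / (405.3e-9)
= 4.9045e-19 J
= 3.0615 eV
KE = E_photon - phi
= 3.0615 - 2.68
= 0.3815 eV

0.3815


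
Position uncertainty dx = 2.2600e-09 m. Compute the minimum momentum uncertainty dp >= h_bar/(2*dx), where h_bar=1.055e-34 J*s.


dp = h_bar / (2 * dx)
= 1.055e-34 / (2 * 2.2600e-09)
= 1.055e-34 / 4.5200e-09
= 2.3341e-26 kg*m/s

2.3341e-26


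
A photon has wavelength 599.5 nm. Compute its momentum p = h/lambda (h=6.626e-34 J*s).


p = h / lambda
= 6.626e-34 / (599.5e-9)
= 6.626e-34 / 5.9950e-07
= 1.1053e-27 kg*m/s

1.1053e-27


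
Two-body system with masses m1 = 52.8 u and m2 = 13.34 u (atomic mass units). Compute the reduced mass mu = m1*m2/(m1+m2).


mu = m1 * m2 / (m1 + m2)
= 52.8 * 13.34 / (52.8 + 13.34)
= 704.352 / 66.14
= 10.6494 u

10.6494


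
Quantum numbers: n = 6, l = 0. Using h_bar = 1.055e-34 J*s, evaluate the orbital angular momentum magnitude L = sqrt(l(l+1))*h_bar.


L = sqrt(l*(l+1)) * h_bar
= sqrt(0 * 1) * 1.055e-34
= sqrt(0) * 1.055e-34
= 0.0 * 1.055e-34
= 0.0000e+00 J*s

0.0000e+00


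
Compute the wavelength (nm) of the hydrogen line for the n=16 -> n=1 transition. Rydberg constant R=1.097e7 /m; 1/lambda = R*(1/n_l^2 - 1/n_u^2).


1/lambda = R * (1/n_l^2 - 1/n_u^2)
= 1.097e7 * (1/1^2 - 1/16^2)
= 1.097e7 * (1.0 - 0.003906)
= 1.097e7 * 0.996094
= 1.0927e+07 /m
lambda = 1 / 1.0927e+07 = 91.5152 nm

91.5152


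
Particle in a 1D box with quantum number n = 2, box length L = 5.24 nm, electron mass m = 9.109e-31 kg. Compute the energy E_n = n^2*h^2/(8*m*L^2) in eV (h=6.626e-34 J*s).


E = n^2 * h^2 / (8 * m * L^2)
= 2^2 * (6.626e-34)^2 / (8 * 9.109e-31 * (5.24e-9)^2)
= 4 * 4.3904e-67 / (8 * 9.109e-31 * 2.7458e-17)
= 8.7769e-21 J
= 0.0548 eV

0.0548


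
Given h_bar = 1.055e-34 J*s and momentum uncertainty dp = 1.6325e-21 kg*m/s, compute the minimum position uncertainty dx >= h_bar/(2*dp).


dx = h_bar / (2 * dp)
= 1.055e-34 / (2 * 1.6325e-21)
= 1.055e-34 / 3.2650e-21
= 3.2312e-14 m

3.2312e-14


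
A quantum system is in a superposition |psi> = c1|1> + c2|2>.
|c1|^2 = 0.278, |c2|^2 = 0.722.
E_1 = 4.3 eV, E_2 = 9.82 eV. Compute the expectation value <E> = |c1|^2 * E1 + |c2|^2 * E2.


<E> = |c1|^2 * E1 + |c2|^2 * E2
= 0.278 * 4.3 + 0.722 * 9.82
= 1.1954 + 7.09
= 8.2854 eV

8.2854


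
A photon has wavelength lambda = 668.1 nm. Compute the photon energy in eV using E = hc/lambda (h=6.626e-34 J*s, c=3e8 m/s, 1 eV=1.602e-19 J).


E = hc / lambda
= (6.626e-34)(3e8) / (668.1e-9)
= 1.9878e-25 / 6.6810e-07
= 2.9753e-19 J
Converting to eV: 2.9753e-19 / 1.602e-19
= 1.8572 eV

1.8572


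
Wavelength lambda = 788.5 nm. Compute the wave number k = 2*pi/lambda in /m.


k = 2 * pi / lambda
= 6.2832 / (788.5e-9)
= 6.2832 / 7.8850e-07
= 7.9685e+06 /m

7.9685e+06


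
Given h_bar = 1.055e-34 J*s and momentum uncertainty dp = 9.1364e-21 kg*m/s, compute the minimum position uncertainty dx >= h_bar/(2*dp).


dx = h_bar / (2 * dp)
= 1.055e-34 / (2 * 9.1364e-21)
= 1.055e-34 / 1.8273e-20
= 5.7736e-15 m

5.7736e-15


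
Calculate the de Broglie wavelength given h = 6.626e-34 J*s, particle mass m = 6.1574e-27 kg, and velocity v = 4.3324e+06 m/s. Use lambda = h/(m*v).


lambda = h / (m * v)
= 6.626e-34 / (6.1574e-27 * 4.3324e+06)
= 6.626e-34 / 2.6676e-20
= 2.4839e-14 m

2.4839e-14


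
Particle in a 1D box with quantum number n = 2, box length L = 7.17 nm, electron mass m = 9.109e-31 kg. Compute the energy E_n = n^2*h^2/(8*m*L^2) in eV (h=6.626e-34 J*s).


E = n^2 * h^2 / (8 * m * L^2)
= 2^2 * (6.626e-34)^2 / (8 * 9.109e-31 * (7.17e-9)^2)
= 4 * 4.3904e-67 / (8 * 9.109e-31 * 5.1409e-17)
= 4.6877e-21 J
= 0.0293 eV

0.0293


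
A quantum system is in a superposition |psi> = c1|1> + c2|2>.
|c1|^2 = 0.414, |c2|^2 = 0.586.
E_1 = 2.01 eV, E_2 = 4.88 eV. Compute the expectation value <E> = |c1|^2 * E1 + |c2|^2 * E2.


<E> = |c1|^2 * E1 + |c2|^2 * E2
= 0.414 * 2.01 + 0.586 * 4.88
= 0.8321 + 2.8597
= 3.6918 eV

3.6918


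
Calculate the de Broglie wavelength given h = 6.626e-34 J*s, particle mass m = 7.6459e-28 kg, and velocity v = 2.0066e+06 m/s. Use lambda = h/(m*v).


lambda = h / (m * v)
= 6.626e-34 / (7.6459e-28 * 2.0066e+06)
= 6.626e-34 / 1.5342e-21
= 4.3188e-13 m

4.3188e-13


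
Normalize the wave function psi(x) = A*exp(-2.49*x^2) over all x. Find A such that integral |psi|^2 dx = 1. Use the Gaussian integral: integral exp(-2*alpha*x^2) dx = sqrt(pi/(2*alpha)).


integral |psi|^2 dx = A^2 * sqrt(pi/(2*alpha)) = 1
A^2 = sqrt(2*alpha/pi)
= sqrt(2 * 2.49 / pi)
= 1.259041
A = sqrt(1.259041)
= 1.1221

1.1221


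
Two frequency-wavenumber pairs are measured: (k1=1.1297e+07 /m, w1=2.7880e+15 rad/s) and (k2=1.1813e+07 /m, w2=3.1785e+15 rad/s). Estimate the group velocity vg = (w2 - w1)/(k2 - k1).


vg = (w2 - w1) / (k2 - k1)
= (3.1785e+15 - 2.7880e+15) / (1.1813e+07 - 1.1297e+07)
= 3.9050e+14 / 5.1600e+05
= 7.5678e+08 m/s

7.5678e+08


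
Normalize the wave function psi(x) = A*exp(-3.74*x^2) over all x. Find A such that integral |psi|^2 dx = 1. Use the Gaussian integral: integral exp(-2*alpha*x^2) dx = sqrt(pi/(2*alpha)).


integral |psi|^2 dx = A^2 * sqrt(pi/(2*alpha)) = 1
A^2 = sqrt(2*alpha/pi)
= sqrt(2 * 3.74 / pi)
= 1.543035
A = sqrt(1.543035)
= 1.2422

1.2422


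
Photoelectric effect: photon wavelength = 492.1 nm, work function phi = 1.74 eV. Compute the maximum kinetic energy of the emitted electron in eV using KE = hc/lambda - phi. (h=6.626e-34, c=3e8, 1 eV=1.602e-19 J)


E_photon = hc / lambda
= (6.626e-34)(3e8) / (492.1e-9)
= 4.0394e-19 J
= 2.5215 eV
KE = E_photon - phi
= 2.5215 - 1.74
= 0.7815 eV

0.7815


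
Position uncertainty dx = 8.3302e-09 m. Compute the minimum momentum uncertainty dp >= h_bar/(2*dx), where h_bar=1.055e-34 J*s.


dp = h_bar / (2 * dx)
= 1.055e-34 / (2 * 8.3302e-09)
= 1.055e-34 / 1.6660e-08
= 6.3324e-27 kg*m/s

6.3324e-27


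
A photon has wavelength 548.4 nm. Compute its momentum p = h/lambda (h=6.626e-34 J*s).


p = h / lambda
= 6.626e-34 / (548.4e-9)
= 6.626e-34 / 5.4840e-07
= 1.2082e-27 kg*m/s

1.2082e-27


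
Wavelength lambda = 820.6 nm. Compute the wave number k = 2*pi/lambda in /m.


k = 2 * pi / lambda
= 6.2832 / (820.6e-9)
= 6.2832 / 8.2060e-07
= 7.6568e+06 /m

7.6568e+06


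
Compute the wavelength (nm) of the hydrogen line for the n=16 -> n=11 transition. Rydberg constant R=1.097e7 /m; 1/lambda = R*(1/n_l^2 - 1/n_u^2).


1/lambda = R * (1/n_l^2 - 1/n_u^2)
= 1.097e7 * (1/11^2 - 1/16^2)
= 1.097e7 * (0.008264 - 0.003906)
= 1.097e7 * 0.004358
= 4.7810e+04 /m
lambda = 1 / 4.7810e+04 = 20916.3037 nm

20916.3037


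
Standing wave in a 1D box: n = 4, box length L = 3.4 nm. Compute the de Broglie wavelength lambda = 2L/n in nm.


lambda = 2L / n
= 2 * 3.4 / 4
= 6.8 / 4
= 1.7 nm

1.7


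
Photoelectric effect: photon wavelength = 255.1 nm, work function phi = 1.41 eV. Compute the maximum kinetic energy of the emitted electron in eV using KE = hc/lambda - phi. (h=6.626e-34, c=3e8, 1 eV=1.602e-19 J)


E_photon = hc / lambda
= (6.626e-34)(3e8) / (255.1e-9)
= 7.7922e-19 J
= 4.8641 eV
KE = E_photon - phi
= 4.8641 - 1.41
= 3.4541 eV

3.4541


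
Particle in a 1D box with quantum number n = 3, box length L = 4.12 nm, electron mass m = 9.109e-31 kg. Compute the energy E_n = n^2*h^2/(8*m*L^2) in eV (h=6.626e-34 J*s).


E = n^2 * h^2 / (8 * m * L^2)
= 3^2 * (6.626e-34)^2 / (8 * 9.109e-31 * (4.12e-9)^2)
= 9 * 4.3904e-67 / (8 * 9.109e-31 * 1.6974e-17)
= 3.1944e-20 J
= 0.1994 eV

0.1994


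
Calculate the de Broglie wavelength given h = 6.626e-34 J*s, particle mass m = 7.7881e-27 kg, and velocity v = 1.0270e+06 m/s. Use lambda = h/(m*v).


lambda = h / (m * v)
= 6.626e-34 / (7.7881e-27 * 1.0270e+06)
= 6.626e-34 / 7.9984e-21
= 8.2842e-14 m

8.2842e-14


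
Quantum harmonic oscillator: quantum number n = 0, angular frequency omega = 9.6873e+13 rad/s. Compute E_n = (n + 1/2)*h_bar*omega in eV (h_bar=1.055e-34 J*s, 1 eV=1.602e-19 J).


E = (n + 1/2) * h_bar * omega
= (0 + 0.5) * 1.055e-34 * 9.6873e+13
= 0.5 * 1.0220e-20
= 5.1101e-21 J
= 0.0319 eV

0.0319


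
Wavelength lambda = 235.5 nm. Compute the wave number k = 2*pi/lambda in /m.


k = 2 * pi / lambda
= 6.2832 / (235.5e-9)
= 6.2832 / 2.3550e-07
= 2.6680e+07 /m

2.6680e+07


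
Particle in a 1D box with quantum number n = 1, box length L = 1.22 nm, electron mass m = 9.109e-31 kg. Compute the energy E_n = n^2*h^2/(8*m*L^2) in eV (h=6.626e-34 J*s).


E = n^2 * h^2 / (8 * m * L^2)
= 1^2 * (6.626e-34)^2 / (8 * 9.109e-31 * (1.22e-9)^2)
= 1 * 4.3904e-67 / (8 * 9.109e-31 * 1.4884e-18)
= 4.0478e-20 J
= 0.2527 eV

0.2527


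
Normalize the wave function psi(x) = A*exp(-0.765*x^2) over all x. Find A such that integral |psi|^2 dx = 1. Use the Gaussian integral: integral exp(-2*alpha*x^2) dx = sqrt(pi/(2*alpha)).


integral |psi|^2 dx = A^2 * sqrt(pi/(2*alpha)) = 1
A^2 = sqrt(2*alpha/pi)
= sqrt(2 * 0.765 / pi)
= 0.697864
A = sqrt(0.697864)
= 0.8354

0.8354


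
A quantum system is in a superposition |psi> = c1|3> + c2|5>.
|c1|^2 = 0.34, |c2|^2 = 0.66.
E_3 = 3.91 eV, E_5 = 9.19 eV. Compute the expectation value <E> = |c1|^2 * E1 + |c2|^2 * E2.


<E> = |c1|^2 * E1 + |c2|^2 * E2
= 0.34 * 3.91 + 0.66 * 9.19
= 1.3294 + 6.0654
= 7.3948 eV

7.3948


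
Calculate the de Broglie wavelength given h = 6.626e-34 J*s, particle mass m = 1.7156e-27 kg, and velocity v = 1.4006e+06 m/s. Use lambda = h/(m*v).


lambda = h / (m * v)
= 6.626e-34 / (1.7156e-27 * 1.4006e+06)
= 6.626e-34 / 2.4029e-21
= 2.7575e-13 m

2.7575e-13


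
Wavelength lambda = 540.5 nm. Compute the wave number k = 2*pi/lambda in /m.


k = 2 * pi / lambda
= 6.2832 / (540.5e-9)
= 6.2832 / 5.4050e-07
= 1.1625e+07 /m

1.1625e+07


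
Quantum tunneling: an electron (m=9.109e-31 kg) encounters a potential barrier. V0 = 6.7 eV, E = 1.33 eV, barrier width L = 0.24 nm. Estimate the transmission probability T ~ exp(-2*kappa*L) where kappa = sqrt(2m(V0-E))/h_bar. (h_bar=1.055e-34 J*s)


V0 - E = 5.37 eV = 8.6027e-19 J
kappa = sqrt(2 * m * (V0-E)) / h_bar
= sqrt(2 * 9.109e-31 * 8.6027e-19) / 1.055e-34
= 1.1866e+10 /m
2*kappa*L = 2 * 1.1866e+10 * 0.24e-9
= 5.6958
T = exp(-5.6958) = 3.359925e-03

3.359925e-03


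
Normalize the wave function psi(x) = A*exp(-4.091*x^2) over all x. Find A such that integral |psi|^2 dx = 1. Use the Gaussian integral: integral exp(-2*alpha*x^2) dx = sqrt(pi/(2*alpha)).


integral |psi|^2 dx = A^2 * sqrt(pi/(2*alpha)) = 1
A^2 = sqrt(2*alpha/pi)
= sqrt(2 * 4.091 / pi)
= 1.613819
A = sqrt(1.613819)
= 1.2704

1.2704


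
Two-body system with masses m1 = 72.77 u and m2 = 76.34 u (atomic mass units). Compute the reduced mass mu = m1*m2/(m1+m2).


mu = m1 * m2 / (m1 + m2)
= 72.77 * 76.34 / (72.77 + 76.34)
= 5555.2618 / 149.11
= 37.2561 u

37.2561


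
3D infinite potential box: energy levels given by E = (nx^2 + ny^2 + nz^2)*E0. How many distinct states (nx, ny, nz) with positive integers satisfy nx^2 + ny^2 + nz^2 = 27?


Enumerate all (nx, ny, nz) with nx^2 + ny^2 + nz^2 = 27:
(1,1,5)
(1,5,1)
(3,3,3)
(5,1,1)
Total degeneracy = 4

4


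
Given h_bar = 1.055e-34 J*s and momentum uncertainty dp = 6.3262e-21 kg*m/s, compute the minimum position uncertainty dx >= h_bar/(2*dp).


dx = h_bar / (2 * dp)
= 1.055e-34 / (2 * 6.3262e-21)
= 1.055e-34 / 1.2652e-20
= 8.3383e-15 m

8.3383e-15


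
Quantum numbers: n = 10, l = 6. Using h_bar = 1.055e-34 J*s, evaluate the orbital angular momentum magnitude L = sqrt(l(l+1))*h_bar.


L = sqrt(l*(l+1)) * h_bar
= sqrt(6 * 7) * 1.055e-34
= sqrt(42) * 1.055e-34
= 6.4807 * 1.055e-34
= 6.8372e-34 J*s

6.8372e-34


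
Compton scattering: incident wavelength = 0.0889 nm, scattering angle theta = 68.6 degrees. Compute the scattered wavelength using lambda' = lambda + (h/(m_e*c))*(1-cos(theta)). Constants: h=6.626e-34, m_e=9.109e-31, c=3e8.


Compton wavelength: h/(m_e*c) = 2.4247e-12 m
d_lambda = 2.4247e-12 * (1 - cos(68.6 deg))
= 2.4247e-12 * 0.635123
= 1.5400e-12 m = 0.00154 nm
lambda' = 0.0889 + 0.00154
= 0.09044 nm

0.09044


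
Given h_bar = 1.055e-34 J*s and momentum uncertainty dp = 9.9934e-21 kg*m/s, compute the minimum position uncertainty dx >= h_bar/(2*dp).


dx = h_bar / (2 * dp)
= 1.055e-34 / (2 * 9.9934e-21)
= 1.055e-34 / 1.9987e-20
= 5.2785e-15 m

5.2785e-15


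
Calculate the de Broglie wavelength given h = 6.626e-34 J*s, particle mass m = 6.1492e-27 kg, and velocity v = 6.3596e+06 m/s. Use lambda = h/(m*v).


lambda = h / (m * v)
= 6.626e-34 / (6.1492e-27 * 6.3596e+06)
= 6.626e-34 / 3.9106e-20
= 1.6943e-14 m

1.6943e-14


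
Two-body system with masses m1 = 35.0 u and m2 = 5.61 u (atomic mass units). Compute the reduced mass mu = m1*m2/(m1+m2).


mu = m1 * m2 / (m1 + m2)
= 35.0 * 5.61 / (35.0 + 5.61)
= 196.35 / 40.61
= 4.835 u

4.835


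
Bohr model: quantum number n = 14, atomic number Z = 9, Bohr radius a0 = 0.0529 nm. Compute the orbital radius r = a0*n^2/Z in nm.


r = a0 * n^2 / Z
= 0.0529 * 14^2 / 9
= 0.0529 * 196 / 9
= 1.152 nm

1.152


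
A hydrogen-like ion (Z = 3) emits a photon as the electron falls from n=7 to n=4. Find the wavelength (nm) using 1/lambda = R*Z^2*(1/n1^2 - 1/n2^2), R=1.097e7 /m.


1/lambda = R * Z^2 * (1/n1^2 - 1/n2^2)
= 1.097e7 * 3^2 * (1/4^2 - 1/7^2)
= 1.097e7 * 9 * (0.0625 - 0.020408)
= 4.1557e+06 /m
lambda = 1 / 4.1557e+06
= 240.6318 nm

240.6318


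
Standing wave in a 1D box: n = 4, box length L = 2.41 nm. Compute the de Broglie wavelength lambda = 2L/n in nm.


lambda = 2L / n
= 2 * 2.41 / 4
= 4.82 / 4
= 1.205 nm

1.205


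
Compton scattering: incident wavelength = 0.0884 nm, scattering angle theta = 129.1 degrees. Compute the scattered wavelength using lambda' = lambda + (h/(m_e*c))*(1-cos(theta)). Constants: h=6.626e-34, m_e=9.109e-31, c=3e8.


Compton wavelength: h/(m_e*c) = 2.4247e-12 m
d_lambda = 2.4247e-12 * (1 - cos(129.1 deg))
= 2.4247e-12 * 1.630676
= 3.9539e-12 m = 0.003954 nm
lambda' = 0.0884 + 0.003954
= 0.092354 nm

0.092354


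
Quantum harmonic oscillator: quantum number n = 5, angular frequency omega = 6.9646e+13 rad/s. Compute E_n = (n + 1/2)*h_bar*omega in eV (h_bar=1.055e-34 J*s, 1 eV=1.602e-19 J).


E = (n + 1/2) * h_bar * omega
= (5 + 0.5) * 1.055e-34 * 6.9646e+13
= 5.5 * 7.3477e-21
= 4.0412e-20 J
= 0.2523 eV

0.2523


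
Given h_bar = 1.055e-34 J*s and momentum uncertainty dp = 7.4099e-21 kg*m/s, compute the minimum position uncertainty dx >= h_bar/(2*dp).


dx = h_bar / (2 * dp)
= 1.055e-34 / (2 * 7.4099e-21)
= 1.055e-34 / 1.4820e-20
= 7.1189e-15 m

7.1189e-15


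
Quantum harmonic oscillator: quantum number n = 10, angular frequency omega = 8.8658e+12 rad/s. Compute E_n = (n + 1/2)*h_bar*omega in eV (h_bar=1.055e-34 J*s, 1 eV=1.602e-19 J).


E = (n + 1/2) * h_bar * omega
= (10 + 0.5) * 1.055e-34 * 8.8658e+12
= 10.5 * 9.3534e-22
= 9.8211e-21 J
= 0.0613 eV

0.0613


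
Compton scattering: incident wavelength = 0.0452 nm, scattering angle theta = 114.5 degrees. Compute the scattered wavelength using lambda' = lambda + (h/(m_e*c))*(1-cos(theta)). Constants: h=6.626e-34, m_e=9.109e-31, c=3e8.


Compton wavelength: h/(m_e*c) = 2.4247e-12 m
d_lambda = 2.4247e-12 * (1 - cos(114.5 deg))
= 2.4247e-12 * 1.414693
= 3.4302e-12 m = 0.00343 nm
lambda' = 0.0452 + 0.00343
= 0.04863 nm

0.04863


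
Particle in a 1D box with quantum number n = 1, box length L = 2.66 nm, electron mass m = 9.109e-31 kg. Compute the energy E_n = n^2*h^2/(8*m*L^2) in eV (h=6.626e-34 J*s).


E = n^2 * h^2 / (8 * m * L^2)
= 1^2 * (6.626e-34)^2 / (8 * 9.109e-31 * (2.66e-9)^2)
= 1 * 4.3904e-67 / (8 * 9.109e-31 * 7.0756e-18)
= 8.5149e-21 J
= 0.0532 eV

0.0532


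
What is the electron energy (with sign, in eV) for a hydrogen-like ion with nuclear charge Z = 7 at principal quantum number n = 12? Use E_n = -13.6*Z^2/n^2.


E_n = -13.6 * Z^2 / n^2
= -13.6 * 7^2 / 12^2
= -13.6 * 49 / 144
= -4.6278 eV

-4.6278


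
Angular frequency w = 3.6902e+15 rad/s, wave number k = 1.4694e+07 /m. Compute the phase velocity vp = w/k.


vp = w / k
= 3.6902e+15 / 1.4694e+07
= 2.5114e+08 m/s

2.5114e+08


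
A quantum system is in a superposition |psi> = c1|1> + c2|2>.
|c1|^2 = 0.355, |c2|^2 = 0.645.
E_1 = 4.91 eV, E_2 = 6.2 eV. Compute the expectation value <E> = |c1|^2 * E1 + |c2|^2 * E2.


<E> = |c1|^2 * E1 + |c2|^2 * E2
= 0.355 * 4.91 + 0.645 * 6.2
= 1.743 + 3.999
= 5.742 eV

5.742


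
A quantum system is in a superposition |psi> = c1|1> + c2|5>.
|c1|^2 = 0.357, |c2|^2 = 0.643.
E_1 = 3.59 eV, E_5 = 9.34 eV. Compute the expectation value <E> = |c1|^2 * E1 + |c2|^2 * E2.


<E> = |c1|^2 * E1 + |c2|^2 * E2
= 0.357 * 3.59 + 0.643 * 9.34
= 1.2816 + 6.0056
= 7.2873 eV

7.2873


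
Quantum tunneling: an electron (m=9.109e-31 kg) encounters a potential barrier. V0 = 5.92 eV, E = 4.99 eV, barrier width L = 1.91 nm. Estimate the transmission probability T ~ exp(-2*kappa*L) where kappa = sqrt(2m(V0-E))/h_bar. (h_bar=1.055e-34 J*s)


V0 - E = 0.93 eV = 1.4899e-19 J
kappa = sqrt(2 * m * (V0-E)) / h_bar
= sqrt(2 * 9.109e-31 * 1.4899e-19) / 1.055e-34
= 4.9382e+09 /m
2*kappa*L = 2 * 4.9382e+09 * 1.91e-9
= 18.864
T = exp(-18.864) = 6.418968e-09

6.418968e-09


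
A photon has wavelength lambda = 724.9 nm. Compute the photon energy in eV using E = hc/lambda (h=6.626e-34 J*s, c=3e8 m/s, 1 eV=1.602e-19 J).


E = hc / lambda
= (6.626e-34)(3e8) / (724.9e-9)
= 1.9878e-25 / 7.2490e-07
= 2.7422e-19 J
Converting to eV: 2.7422e-19 / 1.602e-19
= 1.7117 eV

1.7117


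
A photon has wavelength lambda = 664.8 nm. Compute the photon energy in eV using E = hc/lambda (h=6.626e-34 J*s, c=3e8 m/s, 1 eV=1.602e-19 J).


E = hc / lambda
= (6.626e-34)(3e8) / (664.8e-9)
= 1.9878e-25 / 6.6480e-07
= 2.9901e-19 J
Converting to eV: 2.9901e-19 / 1.602e-19
= 1.8665 eV

1.8665


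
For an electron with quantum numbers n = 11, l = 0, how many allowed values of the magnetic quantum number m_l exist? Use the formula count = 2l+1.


m_l ranges from -l to +l in integer steps
So m_l goes from -0 to +0
Count = 2l + 1 = 2*0 + 1
= 1

1


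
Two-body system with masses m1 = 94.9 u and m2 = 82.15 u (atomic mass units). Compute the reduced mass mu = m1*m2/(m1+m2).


mu = m1 * m2 / (m1 + m2)
= 94.9 * 82.15 / (94.9 + 82.15)
= 7796.035 / 177.05
= 44.033 u

44.033


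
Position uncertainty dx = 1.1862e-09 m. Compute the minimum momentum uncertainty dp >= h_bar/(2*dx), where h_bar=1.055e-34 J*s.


dp = h_bar / (2 * dx)
= 1.055e-34 / (2 * 1.1862e-09)
= 1.055e-34 / 2.3724e-09
= 4.4470e-26 kg*m/s

4.4470e-26


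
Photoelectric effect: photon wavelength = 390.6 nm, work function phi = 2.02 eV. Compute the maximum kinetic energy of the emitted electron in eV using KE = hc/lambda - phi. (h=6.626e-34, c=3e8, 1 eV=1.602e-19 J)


E_photon = hc / lambda
= (6.626e-34)(3e8) / (390.6e-9)
= 5.0891e-19 J
= 3.1767 eV
KE = E_photon - phi
= 3.1767 - 2.02
= 1.1567 eV

1.1567


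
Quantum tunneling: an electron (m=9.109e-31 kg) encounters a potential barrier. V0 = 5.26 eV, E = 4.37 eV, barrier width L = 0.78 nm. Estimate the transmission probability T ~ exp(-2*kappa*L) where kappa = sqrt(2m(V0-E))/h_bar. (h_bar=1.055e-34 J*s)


V0 - E = 0.89 eV = 1.4258e-19 J
kappa = sqrt(2 * m * (V0-E)) / h_bar
= sqrt(2 * 9.109e-31 * 1.4258e-19) / 1.055e-34
= 4.8309e+09 /m
2*kappa*L = 2 * 4.8309e+09 * 0.78e-9
= 7.5361
T = exp(-7.5361) = 5.334547e-04

5.334547e-04


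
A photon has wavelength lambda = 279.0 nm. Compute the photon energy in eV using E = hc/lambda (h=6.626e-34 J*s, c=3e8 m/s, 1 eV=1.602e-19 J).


E = hc / lambda
= (6.626e-34)(3e8) / (279.0e-9)
= 1.9878e-25 / 2.7900e-07
= 7.1247e-19 J
Converting to eV: 7.1247e-19 / 1.602e-19
= 4.4474 eV

4.4474


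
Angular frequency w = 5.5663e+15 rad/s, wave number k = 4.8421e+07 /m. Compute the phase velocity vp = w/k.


vp = w / k
= 5.5663e+15 / 4.8421e+07
= 1.1496e+08 m/s

1.1496e+08


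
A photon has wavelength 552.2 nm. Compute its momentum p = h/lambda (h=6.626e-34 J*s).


p = h / lambda
= 6.626e-34 / (552.2e-9)
= 6.626e-34 / 5.5220e-07
= 1.1999e-27 kg*m/s

1.1999e-27


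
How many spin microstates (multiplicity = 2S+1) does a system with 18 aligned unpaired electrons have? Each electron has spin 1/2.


Total spin S = N * (1/2) = 18 * 0.5 = 9.0
Spin multiplicity = 2S + 1
= 2 * 9.0 + 1
= 19

19


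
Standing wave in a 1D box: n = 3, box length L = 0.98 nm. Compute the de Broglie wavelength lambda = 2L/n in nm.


lambda = 2L / n
= 2 * 0.98 / 3
= 1.96 / 3
= 0.6533 nm

0.6533


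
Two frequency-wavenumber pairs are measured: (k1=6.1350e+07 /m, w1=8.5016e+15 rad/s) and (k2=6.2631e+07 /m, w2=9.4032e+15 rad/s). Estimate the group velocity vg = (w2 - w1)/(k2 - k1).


vg = (w2 - w1) / (k2 - k1)
= (9.4032e+15 - 8.5016e+15) / (6.2631e+07 - 6.1350e+07)
= 9.0160e+14 / 1.2810e+06
= 7.0383e+08 m/s

7.0383e+08


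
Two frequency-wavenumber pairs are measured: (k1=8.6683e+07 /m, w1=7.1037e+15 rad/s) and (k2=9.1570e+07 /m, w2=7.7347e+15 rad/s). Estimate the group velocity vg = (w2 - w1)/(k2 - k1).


vg = (w2 - w1) / (k2 - k1)
= (7.7347e+15 - 7.1037e+15) / (9.1570e+07 - 8.6683e+07)
= 6.3100e+14 / 4.8870e+06
= 1.2912e+08 m/s

1.2912e+08


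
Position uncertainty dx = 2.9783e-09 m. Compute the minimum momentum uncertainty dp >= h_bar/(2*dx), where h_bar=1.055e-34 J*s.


dp = h_bar / (2 * dx)
= 1.055e-34 / (2 * 2.9783e-09)
= 1.055e-34 / 5.9566e-09
= 1.7711e-26 kg*m/s

1.7711e-26


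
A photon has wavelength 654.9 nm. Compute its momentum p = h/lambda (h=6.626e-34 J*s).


p = h / lambda
= 6.626e-34 / (654.9e-9)
= 6.626e-34 / 6.5490e-07
= 1.0118e-27 kg*m/s

1.0118e-27


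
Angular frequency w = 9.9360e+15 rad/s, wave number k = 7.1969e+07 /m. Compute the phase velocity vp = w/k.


vp = w / k
= 9.9360e+15 / 7.1969e+07
= 1.3806e+08 m/s

1.3806e+08


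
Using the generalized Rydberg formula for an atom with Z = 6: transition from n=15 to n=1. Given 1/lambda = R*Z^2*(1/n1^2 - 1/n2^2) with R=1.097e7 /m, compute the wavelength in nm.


1/lambda = R * Z^2 * (1/n1^2 - 1/n2^2)
= 1.097e7 * 6^2 * (1/1^2 - 1/15^2)
= 1.097e7 * 36 * (1.0 - 0.004444)
= 3.9316e+08 /m
lambda = 1 / 3.9316e+08
= 2.5435 nm

2.5435


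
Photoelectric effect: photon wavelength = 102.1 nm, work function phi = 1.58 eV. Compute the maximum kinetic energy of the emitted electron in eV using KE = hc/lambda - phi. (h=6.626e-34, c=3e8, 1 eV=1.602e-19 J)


E_photon = hc / lambda
= (6.626e-34)(3e8) / (102.1e-9)
= 1.9469e-18 J
= 12.153 eV
KE = E_photon - phi
= 12.153 - 1.58
= 10.573 eV

10.573


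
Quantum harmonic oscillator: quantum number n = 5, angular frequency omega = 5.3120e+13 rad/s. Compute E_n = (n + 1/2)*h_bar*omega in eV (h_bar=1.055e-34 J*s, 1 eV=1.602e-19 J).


E = (n + 1/2) * h_bar * omega
= (5 + 0.5) * 1.055e-34 * 5.3120e+13
= 5.5 * 5.6042e-21
= 3.0823e-20 J
= 0.1924 eV

0.1924


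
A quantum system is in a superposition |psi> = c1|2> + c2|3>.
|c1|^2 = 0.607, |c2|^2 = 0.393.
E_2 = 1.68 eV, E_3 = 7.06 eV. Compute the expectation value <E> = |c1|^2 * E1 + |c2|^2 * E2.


<E> = |c1|^2 * E1 + |c2|^2 * E2
= 0.607 * 1.68 + 0.393 * 7.06
= 1.0198 + 2.7746
= 3.7943 eV

3.7943


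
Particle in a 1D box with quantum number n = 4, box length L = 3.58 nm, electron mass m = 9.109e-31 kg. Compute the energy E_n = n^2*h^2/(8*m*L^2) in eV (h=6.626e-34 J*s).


E = n^2 * h^2 / (8 * m * L^2)
= 4^2 * (6.626e-34)^2 / (8 * 9.109e-31 * (3.58e-9)^2)
= 16 * 4.3904e-67 / (8 * 9.109e-31 * 1.2816e-17)
= 7.5214e-20 J
= 0.4695 eV

0.4695


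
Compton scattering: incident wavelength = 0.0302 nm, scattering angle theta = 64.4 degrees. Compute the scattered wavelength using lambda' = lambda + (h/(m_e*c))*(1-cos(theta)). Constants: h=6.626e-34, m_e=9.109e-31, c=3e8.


Compton wavelength: h/(m_e*c) = 2.4247e-12 m
d_lambda = 2.4247e-12 * (1 - cos(64.4 deg))
= 2.4247e-12 * 0.567914
= 1.3770e-12 m = 0.001377 nm
lambda' = 0.0302 + 0.001377
= 0.031577 nm

0.031577


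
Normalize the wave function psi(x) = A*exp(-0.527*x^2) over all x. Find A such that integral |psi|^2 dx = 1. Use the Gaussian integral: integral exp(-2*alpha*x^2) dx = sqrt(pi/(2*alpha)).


integral |psi|^2 dx = A^2 * sqrt(pi/(2*alpha)) = 1
A^2 = sqrt(2*alpha/pi)
= sqrt(2 * 0.527 / pi)
= 0.579222
A = sqrt(0.579222)
= 0.7611

0.7611


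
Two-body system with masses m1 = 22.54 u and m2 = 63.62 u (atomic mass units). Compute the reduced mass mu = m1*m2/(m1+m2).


mu = m1 * m2 / (m1 + m2)
= 22.54 * 63.62 / (22.54 + 63.62)
= 1433.9948 / 86.16
= 16.6434 u

16.6434


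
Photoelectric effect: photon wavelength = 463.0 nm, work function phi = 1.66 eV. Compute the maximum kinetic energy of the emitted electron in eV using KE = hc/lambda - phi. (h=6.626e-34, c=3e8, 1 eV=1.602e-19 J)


E_photon = hc / lambda
= (6.626e-34)(3e8) / (463.0e-9)
= 4.2933e-19 J
= 2.68 eV
KE = E_photon - phi
= 2.68 - 1.66
= 1.02 eV

1.02


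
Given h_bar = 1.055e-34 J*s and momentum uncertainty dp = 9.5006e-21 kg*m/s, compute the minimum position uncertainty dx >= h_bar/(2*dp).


dx = h_bar / (2 * dp)
= 1.055e-34 / (2 * 9.5006e-21)
= 1.055e-34 / 1.9001e-20
= 5.5523e-15 m

5.5523e-15


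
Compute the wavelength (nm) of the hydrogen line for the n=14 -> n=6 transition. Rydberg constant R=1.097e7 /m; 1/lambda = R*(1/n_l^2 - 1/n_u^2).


1/lambda = R * (1/n_l^2 - 1/n_u^2)
= 1.097e7 * (1/6^2 - 1/14^2)
= 1.097e7 * (0.027778 - 0.005102)
= 1.097e7 * 0.022676
= 2.4875e+05 /m
lambda = 1 / 2.4875e+05 = 4020.0547 nm

4020.0547


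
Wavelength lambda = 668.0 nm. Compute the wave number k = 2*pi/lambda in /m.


k = 2 * pi / lambda
= 6.2832 / (668.0e-9)
= 6.2832 / 6.6800e-07
= 9.4060e+06 /m

9.4060e+06


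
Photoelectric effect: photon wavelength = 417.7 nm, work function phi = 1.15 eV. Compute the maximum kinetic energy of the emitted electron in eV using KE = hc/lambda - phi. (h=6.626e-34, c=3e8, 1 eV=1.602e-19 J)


E_photon = hc / lambda
= (6.626e-34)(3e8) / (417.7e-9)
= 4.7589e-19 J
= 2.9706 eV
KE = E_photon - phi
= 2.9706 - 1.15
= 1.8206 eV

1.8206


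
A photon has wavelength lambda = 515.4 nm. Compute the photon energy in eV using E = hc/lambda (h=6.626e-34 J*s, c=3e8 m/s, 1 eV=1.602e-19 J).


E = hc / lambda
= (6.626e-34)(3e8) / (515.4e-9)
= 1.9878e-25 / 5.1540e-07
= 3.8568e-19 J
Converting to eV: 3.8568e-19 / 1.602e-19
= 2.4075 eV

2.4075


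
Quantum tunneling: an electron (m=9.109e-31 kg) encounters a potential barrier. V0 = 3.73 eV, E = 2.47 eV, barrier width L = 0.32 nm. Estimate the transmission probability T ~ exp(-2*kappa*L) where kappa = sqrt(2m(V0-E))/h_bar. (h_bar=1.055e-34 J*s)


V0 - E = 1.26 eV = 2.0185e-19 J
kappa = sqrt(2 * m * (V0-E)) / h_bar
= sqrt(2 * 9.109e-31 * 2.0185e-19) / 1.055e-34
= 5.7480e+09 /m
2*kappa*L = 2 * 5.7480e+09 * 0.32e-9
= 3.6787
T = exp(-3.6787) = 2.525578e-02

2.525578e-02


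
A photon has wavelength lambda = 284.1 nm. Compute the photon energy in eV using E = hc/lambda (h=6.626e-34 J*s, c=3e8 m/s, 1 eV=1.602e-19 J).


E = hc / lambda
= (6.626e-34)(3e8) / (284.1e-9)
= 1.9878e-25 / 2.8410e-07
= 6.9968e-19 J
Converting to eV: 6.9968e-19 / 1.602e-19
= 4.3676 eV

4.3676


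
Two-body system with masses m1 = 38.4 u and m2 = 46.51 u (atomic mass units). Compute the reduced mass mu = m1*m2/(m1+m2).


mu = m1 * m2 / (m1 + m2)
= 38.4 * 46.51 / (38.4 + 46.51)
= 1785.984 / 84.91
= 21.0338 u

21.0338


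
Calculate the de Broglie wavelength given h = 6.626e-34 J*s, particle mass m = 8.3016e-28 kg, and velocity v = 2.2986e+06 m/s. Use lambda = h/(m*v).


lambda = h / (m * v)
= 6.626e-34 / (8.3016e-28 * 2.2986e+06)
= 6.626e-34 / 1.9082e-21
= 3.4724e-13 m

3.4724e-13


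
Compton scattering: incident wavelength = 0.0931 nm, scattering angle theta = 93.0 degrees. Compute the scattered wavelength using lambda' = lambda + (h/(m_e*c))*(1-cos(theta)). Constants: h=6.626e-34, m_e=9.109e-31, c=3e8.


Compton wavelength: h/(m_e*c) = 2.4247e-12 m
d_lambda = 2.4247e-12 * (1 - cos(93.0 deg))
= 2.4247e-12 * 1.052336
= 2.5516e-12 m = 0.002552 nm
lambda' = 0.0931 + 0.002552
= 0.095652 nm

0.095652


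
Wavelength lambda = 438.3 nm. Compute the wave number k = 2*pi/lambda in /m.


k = 2 * pi / lambda
= 6.2832 / (438.3e-9)
= 6.2832 / 4.3830e-07
= 1.4335e+07 /m

1.4335e+07


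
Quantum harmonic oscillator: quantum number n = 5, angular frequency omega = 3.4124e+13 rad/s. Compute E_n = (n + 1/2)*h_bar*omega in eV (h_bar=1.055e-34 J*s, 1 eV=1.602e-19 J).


E = (n + 1/2) * h_bar * omega
= (5 + 0.5) * 1.055e-34 * 3.4124e+13
= 5.5 * 3.6001e-21
= 1.9800e-20 J
= 0.1236 eV

0.1236


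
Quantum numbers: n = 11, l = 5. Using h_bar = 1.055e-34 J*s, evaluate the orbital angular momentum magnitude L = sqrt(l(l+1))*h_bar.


L = sqrt(l*(l+1)) * h_bar
= sqrt(5 * 6) * 1.055e-34
= sqrt(30) * 1.055e-34
= 5.4772 * 1.055e-34
= 5.7785e-34 J*s

5.7785e-34


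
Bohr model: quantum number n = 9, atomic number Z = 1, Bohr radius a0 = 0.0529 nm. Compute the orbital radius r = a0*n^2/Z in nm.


r = a0 * n^2 / Z
= 0.0529 * 9^2 / 1
= 0.0529 * 81 / 1
= 4.2849 nm

4.2849


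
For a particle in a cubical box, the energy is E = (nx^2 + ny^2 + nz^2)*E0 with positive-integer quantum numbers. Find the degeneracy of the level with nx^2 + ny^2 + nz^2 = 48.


Enumerate all (nx, ny, nz) with nx^2 + ny^2 + nz^2 = 48:
(4,4,4)
Total degeneracy = 1

1


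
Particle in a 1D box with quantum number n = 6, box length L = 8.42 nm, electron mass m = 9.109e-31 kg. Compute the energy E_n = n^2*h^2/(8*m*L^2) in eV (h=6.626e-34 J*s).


E = n^2 * h^2 / (8 * m * L^2)
= 6^2 * (6.626e-34)^2 / (8 * 9.109e-31 * (8.42e-9)^2)
= 36 * 4.3904e-67 / (8 * 9.109e-31 * 7.0896e-17)
= 3.0593e-20 J
= 0.191 eV

0.191


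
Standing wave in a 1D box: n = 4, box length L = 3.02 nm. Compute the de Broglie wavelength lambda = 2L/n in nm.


lambda = 2L / n
= 2 * 3.02 / 4
= 6.04 / 4
= 1.51 nm

1.51


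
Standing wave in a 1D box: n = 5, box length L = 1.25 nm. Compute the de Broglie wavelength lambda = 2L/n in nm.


lambda = 2L / n
= 2 * 1.25 / 5
= 2.5 / 5
= 0.5 nm

0.5


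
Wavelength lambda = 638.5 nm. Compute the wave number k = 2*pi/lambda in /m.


k = 2 * pi / lambda
= 6.2832 / (638.5e-9)
= 6.2832 / 6.3850e-07
= 9.8405e+06 /m

9.8405e+06


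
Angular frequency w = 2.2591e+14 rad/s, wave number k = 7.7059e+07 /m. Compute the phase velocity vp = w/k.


vp = w / k
= 2.2591e+14 / 7.7059e+07
= 2.9316e+06 m/s

2.9316e+06


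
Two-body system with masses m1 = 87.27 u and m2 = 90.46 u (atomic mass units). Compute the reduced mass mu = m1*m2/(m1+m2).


mu = m1 * m2 / (m1 + m2)
= 87.27 * 90.46 / (87.27 + 90.46)
= 7894.4442 / 177.73
= 44.4182 u

44.4182


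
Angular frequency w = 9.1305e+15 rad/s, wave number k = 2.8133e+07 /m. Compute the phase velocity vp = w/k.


vp = w / k
= 9.1305e+15 / 2.8133e+07
= 3.2455e+08 m/s

3.2455e+08


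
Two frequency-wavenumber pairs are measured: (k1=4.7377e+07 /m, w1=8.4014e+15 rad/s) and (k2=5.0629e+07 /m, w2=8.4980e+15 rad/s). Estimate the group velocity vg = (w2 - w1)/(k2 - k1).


vg = (w2 - w1) / (k2 - k1)
= (8.4980e+15 - 8.4014e+15) / (5.0629e+07 - 4.7377e+07)
= 9.6600e+13 / 3.2520e+06
= 2.9705e+07 m/s

2.9705e+07


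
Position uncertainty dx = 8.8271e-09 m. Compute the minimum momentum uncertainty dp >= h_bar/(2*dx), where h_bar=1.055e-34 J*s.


dp = h_bar / (2 * dx)
= 1.055e-34 / (2 * 8.8271e-09)
= 1.055e-34 / 1.7654e-08
= 5.9759e-27 kg*m/s

5.9759e-27


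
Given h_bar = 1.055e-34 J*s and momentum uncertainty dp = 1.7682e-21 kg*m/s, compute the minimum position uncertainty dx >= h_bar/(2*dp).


dx = h_bar / (2 * dp)
= 1.055e-34 / (2 * 1.7682e-21)
= 1.055e-34 / 3.5364e-21
= 2.9833e-14 m

2.9833e-14


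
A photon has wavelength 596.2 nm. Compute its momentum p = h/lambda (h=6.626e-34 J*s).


p = h / lambda
= 6.626e-34 / (596.2e-9)
= 6.626e-34 / 5.9620e-07
= 1.1114e-27 kg*m/s

1.1114e-27


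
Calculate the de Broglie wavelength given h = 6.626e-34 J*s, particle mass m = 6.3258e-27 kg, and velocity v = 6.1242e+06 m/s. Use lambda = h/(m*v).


lambda = h / (m * v)
= 6.626e-34 / (6.3258e-27 * 6.1242e+06)
= 6.626e-34 / 3.8740e-20
= 1.7104e-14 m

1.7104e-14


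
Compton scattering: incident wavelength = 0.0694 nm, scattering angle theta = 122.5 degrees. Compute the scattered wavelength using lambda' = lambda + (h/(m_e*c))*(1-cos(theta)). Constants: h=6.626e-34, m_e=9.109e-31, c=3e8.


Compton wavelength: h/(m_e*c) = 2.4247e-12 m
d_lambda = 2.4247e-12 * (1 - cos(122.5 deg))
= 2.4247e-12 * 1.5373
= 3.7275e-12 m = 0.003728 nm
lambda' = 0.0694 + 0.003728
= 0.073128 nm

0.073128


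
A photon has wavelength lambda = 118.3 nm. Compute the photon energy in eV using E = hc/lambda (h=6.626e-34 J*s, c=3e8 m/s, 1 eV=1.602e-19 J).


E = hc / lambda
= (6.626e-34)(3e8) / (118.3e-9)
= 1.9878e-25 / 1.1830e-07
= 1.6803e-18 J
Converting to eV: 1.6803e-18 / 1.602e-19
= 10.4888 eV

10.4888


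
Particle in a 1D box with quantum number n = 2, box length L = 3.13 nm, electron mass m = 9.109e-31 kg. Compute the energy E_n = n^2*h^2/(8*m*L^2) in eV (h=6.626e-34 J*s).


E = n^2 * h^2 / (8 * m * L^2)
= 2^2 * (6.626e-34)^2 / (8 * 9.109e-31 * (3.13e-9)^2)
= 4 * 4.3904e-67 / (8 * 9.109e-31 * 9.7969e-18)
= 2.4599e-20 J
= 0.1536 eV

0.1536


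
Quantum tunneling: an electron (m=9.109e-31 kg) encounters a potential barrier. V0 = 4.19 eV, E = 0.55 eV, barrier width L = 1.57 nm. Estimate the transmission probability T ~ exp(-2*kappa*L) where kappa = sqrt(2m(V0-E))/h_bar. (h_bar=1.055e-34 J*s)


V0 - E = 3.64 eV = 5.8313e-19 J
kappa = sqrt(2 * m * (V0-E)) / h_bar
= sqrt(2 * 9.109e-31 * 5.8313e-19) / 1.055e-34
= 9.7697e+09 /m
2*kappa*L = 2 * 9.7697e+09 * 1.57e-9
= 30.6768
T = exp(-30.6768) = 4.756117e-14

4.756117e-14


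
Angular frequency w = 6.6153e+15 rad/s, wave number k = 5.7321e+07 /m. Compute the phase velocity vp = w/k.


vp = w / k
= 6.6153e+15 / 5.7321e+07
= 1.1541e+08 m/s

1.1541e+08


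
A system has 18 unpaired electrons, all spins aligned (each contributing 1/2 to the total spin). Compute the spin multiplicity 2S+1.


Total spin S = N * (1/2) = 18 * 0.5 = 9.0
Spin multiplicity = 2S + 1
= 2 * 9.0 + 1
= 19

19


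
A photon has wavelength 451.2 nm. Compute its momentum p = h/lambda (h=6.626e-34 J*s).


p = h / lambda
= 6.626e-34 / (451.2e-9)
= 6.626e-34 / 4.5120e-07
= 1.4685e-27 kg*m/s

1.4685e-27


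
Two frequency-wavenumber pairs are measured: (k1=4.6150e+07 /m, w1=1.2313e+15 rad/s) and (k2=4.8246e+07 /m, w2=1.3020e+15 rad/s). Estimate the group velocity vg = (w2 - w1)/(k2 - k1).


vg = (w2 - w1) / (k2 - k1)
= (1.3020e+15 - 1.2313e+15) / (4.8246e+07 - 4.6150e+07)
= 7.0700e+13 / 2.0960e+06
= 3.3731e+07 m/s

3.3731e+07


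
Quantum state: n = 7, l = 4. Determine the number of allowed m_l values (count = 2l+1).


m_l ranges from -l to +l in integer steps
So m_l goes from -4 to +4
Count = 2l + 1 = 2*4 + 1
= 9

9


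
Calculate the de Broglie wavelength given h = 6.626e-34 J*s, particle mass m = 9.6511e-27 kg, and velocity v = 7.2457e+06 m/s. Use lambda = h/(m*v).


lambda = h / (m * v)
= 6.626e-34 / (9.6511e-27 * 7.2457e+06)
= 6.626e-34 / 6.9929e-20
= 9.4753e-15 m

9.4753e-15


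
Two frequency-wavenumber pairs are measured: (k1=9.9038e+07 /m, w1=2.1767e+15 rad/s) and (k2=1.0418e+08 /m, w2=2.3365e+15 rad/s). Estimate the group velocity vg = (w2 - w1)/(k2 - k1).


vg = (w2 - w1) / (k2 - k1)
= (2.3365e+15 - 2.1767e+15) / (1.0418e+08 - 9.9038e+07)
= 1.5980e+14 / 5.1420e+06
= 3.1077e+07 m/s

3.1077e+07
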